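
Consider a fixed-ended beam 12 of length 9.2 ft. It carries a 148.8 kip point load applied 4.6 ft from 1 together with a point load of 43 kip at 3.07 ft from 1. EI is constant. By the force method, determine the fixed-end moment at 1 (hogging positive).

M_1 = 229.7 kip·ft

Take the two fixed-end moments M_1, M_2 as redundants; the released structure is the simple span 12.
On the primary (simply-supported) span, the end slopes from the loading are:
  at 1: point load 148.8 at a = 4.6: Pab(L + b)/(6LEI) = 787.2/EI
  at 2: point load 148.8 at a = 4.6: Pab(L + a)/(6LEI) = 787.2/EI
  at 1: point load 43 at a = 3.07: Pab(L + b)/(6LEI) = 224.7/EI
  at 2: point load 43 at a = 3.07: Pab(L + a)/(6LEI) = 179.9/EI
  θ_10 = 1012/EI,  θ_20 = 967/EI
Flexibility coefficients: a unit moment at one end gives L/(3EI) there and L/(6EI) at the far end, so f₁₁ = f₂₂ = 3.067/EI and f₁₂ = f₂₁ = 1.533/EI.
Compatibility — zero rotation at each built-in end:
  3.067 M_1 + 1.533 M_2 = 1012
  1.533 M_1 + 3.067 M_2 = 967
Solving the pair gives M_1 = 229.7 kip·ft and M_2 = 200.5 kip·ft (hogging).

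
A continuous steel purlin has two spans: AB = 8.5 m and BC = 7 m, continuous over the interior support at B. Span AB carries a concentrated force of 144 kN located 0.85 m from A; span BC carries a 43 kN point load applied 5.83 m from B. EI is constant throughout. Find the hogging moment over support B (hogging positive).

M_B = 44.27 kN·m

Release continuity at B by inserting a hinge; the redundant is the internal moment M_B. The primary structure is two simply-supported spans AB and BC.
Discontinuity in slope at B on the released structure — sum the simple-span end rotations:
  span AB: point load 144 at a = 0.85: Pab(L + a)/(6LEI) = 171.7/EI
  span BC: point load 43 at a = 5.83: Pab(L + b)/(6LEI) = 57.06/EI
  relative rotation θ_0 = (171.7 + 57.06)/EI = 228.7/EI
A unit hogging moment at B produces rotation L₁/(3EI) + L₂/(3EI) = 5.167/EI.
Slope continuity at B: θ_0 = M_B·5.167/EI, so M_B = 228.7/5.167 = 44.27 kN·m (hogging).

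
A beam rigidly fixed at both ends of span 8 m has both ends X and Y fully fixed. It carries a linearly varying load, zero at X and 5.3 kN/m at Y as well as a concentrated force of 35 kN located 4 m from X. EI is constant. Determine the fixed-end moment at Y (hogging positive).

Release both end moments; the primary structure is a simply-supported span XY with redundants M_X and M_Y.
End rotations of the released simple span under the applied load (×1/EI):
  at X: triangular load, peak 5.3: 7w₀L³/(360EI) = 52.76/EI
  at Y: triangular load, peak 5.3: w₀L³/(45EI) = 60.3/EI
  at X: point load 35 at a = 4: Pab(L + b)/(6LEI) = 140/EI
  at Y: point load 35 at a = 4: Pab(L + a)/(6LEI) = 140/EI
  θ_X0 = 192.8/EI,  θ_Y0 = 200.3/EI
Flexibility coefficients: a unit moment at one end gives L/(3EI) there and L/(6EI) at the far end, so f₁₁ = f₂₂ = 2.667/EI and f₁₂ = f₂₁ = 1.333/EI.
Compatibility — zero rotation at each built-in end:
  2.667 M_X + 1.333 M_Y = 192.8
  1.333 M_X + 2.667 M_Y = 200.3
Solving the pair gives M_X = 46.31 kN·m and M_Y = 51.96 kN·m (hogging).

M_Y = 51.96 kN·m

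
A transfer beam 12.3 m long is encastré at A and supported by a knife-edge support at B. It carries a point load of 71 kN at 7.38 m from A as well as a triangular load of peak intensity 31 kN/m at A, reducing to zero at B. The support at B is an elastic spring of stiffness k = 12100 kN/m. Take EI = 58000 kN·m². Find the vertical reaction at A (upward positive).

Release the roller at B. Primary structure: cantilever fixed at A.
Free-end deflection of the primary structure under the applied loading (downward +):
  point load 71 at a = 7.38: Pa²(3L − a)/(6EI) = 19026/EI
  triangular load, peak 31 at the fixed end: w₀L⁴/(30EI) = 23652/EI
  δ_0 = 42677/EI
Tip deflection under a unit load at B: L³/(3EI) = 620.3/EI.
With EI = 58000 kN·m²: δ_0 = 0.73581 m and δ_{BB} = 0.010695 m/kN.
Compatibility — the spring shortens by R_B/k under the reaction it provides: δ_0 − R_B·δ_{BB} = R_B/k. With 1/k = 0.000083 m/kN, R_B = δ_0 / (δ_{BB} + 1/k) = 0.73581 / (0.010695 + 0.000083) = 68.27 kN.
Vertical equilibrium: R_A = ΣP − R_B = 261.6 − 68.27 = 193.4 kN.

R_A = 193.4 kN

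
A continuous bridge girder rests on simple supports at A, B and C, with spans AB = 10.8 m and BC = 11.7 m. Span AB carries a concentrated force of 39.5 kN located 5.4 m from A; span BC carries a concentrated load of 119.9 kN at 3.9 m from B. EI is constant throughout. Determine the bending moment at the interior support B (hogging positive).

Release continuity at B by inserting a hinge; the redundant is the internal moment M_B. The primary structure is two simply-supported spans AB and BC.
Rotations at B on the released spans (each span's end-slope, ×1/EI):
  span AB: point load 39.5 at a = 5.4: Pab(L + a)/(6LEI) = 288/EI
  span BC: point load 119.9 at a = 3.9: Pab(L + b)/(6LEI) = 1013/EI
  relative rotation θ_0 = (288 + 1013)/EI = 1301/EI
A unit hogging moment at B produces rotation L₁/(3EI) + L₂/(3EI) = 7.5/EI.
Compatibility: M_B·(L₁+L₂)/(3EI) = θ_0, giving M_B = 173.5 kN·m (hogging).

M_B = 173.5 kN·m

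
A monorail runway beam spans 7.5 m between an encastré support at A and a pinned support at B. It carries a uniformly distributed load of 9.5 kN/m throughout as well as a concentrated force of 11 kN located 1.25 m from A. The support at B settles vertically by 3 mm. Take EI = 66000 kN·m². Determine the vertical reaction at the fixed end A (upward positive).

R_A = 56.51 kN

Take the reaction at B as the redundant and release it; the primary structure is a cantilever fixed at A.
Primary-structure tip deflection at B by superposition:
  UDL 9.5: wL⁴/(8EI) = 3757/EI
  point load 11 at a = 1.25: Pa²(3L − a)/(6EI) = 60.87/EI
  δ_0 = 3818/EI
Tip deflection under a unit load at B: L³/(3EI) = 140.6/EI.
With EI = 66000 kN·m²: δ_0 = 0.057851 m and δ_{BB} = 0.002131 m/kN.
Compatibility — the beam at B must follow the support down by 0.003 m: δ_0 − R_B·δ_{BB} = 0.003, so R_B = (0.057851 − 0.003)/0.002131 = 25.74 kN.
Vertical equilibrium: R_A = ΣP − R_B = 82.25 − 25.74 = 56.51 kN.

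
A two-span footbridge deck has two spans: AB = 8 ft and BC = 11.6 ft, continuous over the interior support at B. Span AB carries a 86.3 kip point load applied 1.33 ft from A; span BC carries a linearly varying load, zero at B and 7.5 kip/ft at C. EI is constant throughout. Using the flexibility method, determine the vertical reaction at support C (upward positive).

Release continuity at B by inserting a hinge; the redundant is the internal moment M_B. The primary structure is two simply-supported spans AB and BC.
Rotations at B on the released spans (each span's end-slope, ×1/EI):
  span AB: point load 86.3 at a = 1.33: Pab(L + a)/(6LEI) = 148.8/EI
  span BC: triangular load, peak 7.5: 7w₀L³/(360EI) = 227.6/EI
  relative rotation θ_0 = (148.8 + 227.6)/EI = 376.4/EI
A unit hogging moment at B produces rotation L₁/(3EI) + L₂/(3EI) = 6.533/EI.
Compatibility: M_B·(L₁+L₂)/(3EI) = θ_0, giving M_B = 57.62 kip·ft (hogging).
Span BC, ΣM about C: R_B^{BC}·11.6 = 168.2 + 57.62, so R_B^{BC} = 19.47 kip and R_C = 43.5 − 19.47 = 24.03 kip.

R_C = 24.03 kip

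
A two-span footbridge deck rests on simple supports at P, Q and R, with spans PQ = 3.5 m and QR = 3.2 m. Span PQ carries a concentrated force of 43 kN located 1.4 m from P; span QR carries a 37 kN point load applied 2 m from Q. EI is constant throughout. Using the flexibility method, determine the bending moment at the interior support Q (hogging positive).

M_Q = 22.32 kN·m

Release continuity at Q by inserting a hinge; the redundant is the internal moment M_Q. The primary structure is two simply-supported spans PQ and QR.
Discontinuity in slope at Q on the released structure — sum the simple-span end rotations:
  span PQ: point load 43 at a = 1.4: Pab(L + a)/(6LEI) = 29.5/EI
  span QR: point load 37 at a = 2: Pab(L + b)/(6LEI) = 20.35/EI
  relative rotation θ_0 = (29.5 + 20.35)/EI = 49.85/EI
A unit hogging moment at Q produces rotation L₁/(3EI) + L₂/(3EI) = 2.233/EI.
Compatibility: M_Q·(L₁+L₂)/(3EI) = θ_0, giving M_Q = 22.32 kN·m (hogging).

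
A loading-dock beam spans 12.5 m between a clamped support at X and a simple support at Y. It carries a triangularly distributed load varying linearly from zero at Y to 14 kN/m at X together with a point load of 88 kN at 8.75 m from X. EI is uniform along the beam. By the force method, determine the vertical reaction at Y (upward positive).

Remove the prop at Y; the released (primary) structure is a cantilever built in at X.
Deflection at Y on the released cantilever, summing each load's contribution:
  triangular load, peak 14 at the fixed end: w₀L⁴/(30EI) = 11393/EI
  point load 88 at a = 8.75: Pa²(3L − a)/(6EI) = 32284/EI
  δ_0 = 43677/EI
Flexibility coefficient — unit upward force at Y: δ_{YY} = L³/(3EI) = 651/EI.
The prop prevents deflection at Y: R_Y = δ_0/δ_{YY} = 43677/651 = 67.09 kN.

R_Y = 67.09 kN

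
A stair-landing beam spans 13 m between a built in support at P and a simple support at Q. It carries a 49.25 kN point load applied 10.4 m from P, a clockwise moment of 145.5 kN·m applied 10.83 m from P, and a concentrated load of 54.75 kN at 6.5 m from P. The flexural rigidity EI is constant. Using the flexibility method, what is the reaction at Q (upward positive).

Take the reaction at Q as the redundant and release it; the primary structure is a cantilever fixed at P.
Downward deflection at the released point Q due to the loads:
  point load 49.25 at a = 10.4: Pa²(3L − a)/(6EI) = 25391/EI
  clockwise couple 145.5 at a = 10.83: M₀a(2L − a)/(2EI) = 11952/EI
  point load 54.75 at a = 6.5: Pa²(3L − a)/(6EI) = 12530/EI
  δ_0 = 49873/EI
Tip deflection under a unit load at Q: L³/(3EI) = 732.3/EI.
The prop prevents deflection at Q: R_Q = δ_0/δ_{QQ} = 49873/732.3 = 68.1 kN.

R_Q = 68.1 kN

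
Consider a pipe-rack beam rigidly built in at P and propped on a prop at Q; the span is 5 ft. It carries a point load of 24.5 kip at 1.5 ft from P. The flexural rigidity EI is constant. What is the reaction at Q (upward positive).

R_Q = 2.977 kip

Take the reaction at Q as the redundant and release it; the primary structure is a cantilever fixed at P.
Free-end deflection of the primary structure under the applied loading (downward +):
  point load 24.5 at a = 1.5: Pa²(3L − a)/(6EI) = 124/EI
Tip deflection under a unit load at Q: L³/(3EI) = 41.67/EI.
The prop prevents deflection at Q: R_Q = δ_0/δ_{QQ} = 124/41.67 = 2.977 kip.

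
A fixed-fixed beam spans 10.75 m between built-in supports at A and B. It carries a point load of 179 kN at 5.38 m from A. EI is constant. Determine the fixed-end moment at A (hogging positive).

Take the two fixed-end moments M_A, M_B as redundants; the released structure is the simple span AB.
End rotations of the released simple span under the applied load (×1/EI):
  at A: point load 179 at a = 5.38: Pab(L + b)/(6LEI) = 1292/EI
  at B: point load 179 at a = 5.38: Pab(L + a)/(6LEI) = 1293/EI
  θ_A0 = 1292/EI,  θ_B0 = 1293/EI
Flexibility coefficients: a unit moment at one end gives L/(3EI) there and L/(6EI) at the far end, so f₁₁ = f₂₂ = 3.583/EI and f₁₂ = f₂₁ = 1.792/EI.
Compatibility — zero rotation at each built-in end:
  3.583 M_A + 1.792 M_B = 1292
  1.792 M_A + 3.583 M_B = 1293
Solving the pair gives M_A = 240.3 kN·m and M_B = 240.8 kN·m (hogging).

M_A = 240.3 kN·m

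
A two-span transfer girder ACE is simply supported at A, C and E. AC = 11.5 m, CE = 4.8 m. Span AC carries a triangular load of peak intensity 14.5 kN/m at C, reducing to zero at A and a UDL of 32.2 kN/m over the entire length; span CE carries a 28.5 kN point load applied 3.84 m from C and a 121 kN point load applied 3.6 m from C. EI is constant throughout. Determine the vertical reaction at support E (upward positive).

Insert a hinge at C; M_C is the redundant, and each span becomes simply supported.
Discontinuity in slope at C on the released structure — sum the simple-span end rotations:
  span AC: triangular load, peak 14.5: w₀L³/(45EI) = 490.1/EI
  span AC: UDL 32.2: wL³/(24EI) = 2041/EI
  span CE: point load 28.5 at a = 3.84: Pab(L + b)/(6LEI) = 21.01/EI
  span CE: point load 121 at a = 3.6: Pab(L + b)/(6LEI) = 108.9/EI
  relative rotation θ_0 = (2531 + 129.9)/EI = 2660/EI
A unit hogging moment at C produces rotation L₁/(3EI) + L₂/(3EI) = 5.433/EI.
Slope continuity at C: θ_0 = M_C·5.433/EI, so M_C = 2660/5.433 = 489.7 kN·m (hogging).
Span CE, ΣM about E: R_C^{CE}·4.8 = 172.6 + 489.7, so R_C^{CE} = 138 kN and R_E = 149.5 − 138 = 11.54 kN.

R_E = 11.54 kN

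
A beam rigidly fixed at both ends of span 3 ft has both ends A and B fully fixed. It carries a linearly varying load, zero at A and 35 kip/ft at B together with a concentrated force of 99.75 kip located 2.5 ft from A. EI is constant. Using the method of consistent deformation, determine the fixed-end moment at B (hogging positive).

Take the two fixed-end moments M_A, M_B as redundants; the released structure is the simple span AB.
On the primary (simply-supported) span, the end slopes from the loading are:
  at A: triangular load, peak 35: 7w₀L³/(360EI) = 18.38/EI
  at B: triangular load, peak 35: w₀L³/(45EI) = 21/EI
  at A: point load 99.75 at a = 2.5: Pab(L + b)/(6LEI) = 24.24/EI
  at B: point load 99.75 at a = 2.5: Pab(L + a)/(6LEI) = 38.1/EI
  θ_A0 = 42.62/EI,  θ_B0 = 59.1/EI
Flexibility coefficients: a unit moment at one end gives L/(3EI) there and L/(6EI) at the far end, so f₁₁ = f₂₂ = 1/EI and f₁₂ = f₂₁ = 0.5/EI.
Compatibility — zero rotation at each built-in end:
  1 M_A + 0.5 M_B = 42.62
  0.5 M_A + 1 M_B = 59.1
Solving the pair gives M_A = 17.43 kip·ft and M_B = 50.39 kip·ft (hogging).

M_B = 50.39 kip·ft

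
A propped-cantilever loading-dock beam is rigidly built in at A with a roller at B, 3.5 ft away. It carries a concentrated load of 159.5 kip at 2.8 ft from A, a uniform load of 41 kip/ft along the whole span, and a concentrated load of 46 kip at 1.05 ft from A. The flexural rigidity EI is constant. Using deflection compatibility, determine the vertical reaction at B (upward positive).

Release the roller at B. Primary structure: cantilever fixed at A.
Downward deflection at the released point B due to the loads:
  point load 159.5 at a = 2.8: Pa²(3L − a)/(6EI) = 1605/EI
  UDL 41: wL⁴/(8EI) = 769.1/EI
  point load 46 at a = 1.05: Pa²(3L − a)/(6EI) = 79.88/EI
  δ_0 = 2454/EI
Tip deflection under a unit load at B: L³/(3EI) = 14.29/EI.
The prop prevents deflection at B: R_B = δ_0/δ_{BB} = 2454/14.29 = 171.7 kip.

R_B = 171.7 kip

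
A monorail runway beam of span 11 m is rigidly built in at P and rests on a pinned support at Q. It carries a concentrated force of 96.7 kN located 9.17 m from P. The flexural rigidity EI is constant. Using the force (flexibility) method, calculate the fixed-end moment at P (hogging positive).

M_P = 86.03 kN·m

Take the reaction at Q as the redundant and release it; the primary structure is a cantilever fixed at P.
Downward deflection at the released point Q due to the loads:
  point load 96.7 at a = 9.17: Pa²(3L − a)/(6EI) = 32295/EI
Tip deflection under a unit load at Q: L³/(3EI) = 443.7/EI.
The prop prevents deflection at Q: R_Q = δ_0/δ_{QQ} = 32295/443.7 = 72.79 kN.
Moment equilibrium about P: M_P = Σ(load moments about P) − R_Q·L = 886.7 − 72.79×11 = 86.03 kN·m.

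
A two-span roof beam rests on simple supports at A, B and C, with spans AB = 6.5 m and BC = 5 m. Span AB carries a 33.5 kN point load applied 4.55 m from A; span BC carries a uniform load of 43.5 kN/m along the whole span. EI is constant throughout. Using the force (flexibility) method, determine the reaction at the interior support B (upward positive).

R_B = 160.9 kN

Take M_B as the redundant. Released structure: two simple spans AB and BC with a hinge at B.
Discontinuity in slope at B on the released structure — sum the simple-span end rotations:
  span AB: point load 33.5 at a = 4.55: Pab(L + a)/(6LEI) = 84.21/EI
  span BC: UDL 43.5: wL³/(24EI) = 226.6/EI
  relative rotation θ_0 = (84.21 + 226.6)/EI = 310.8/EI
A unit hogging moment at B produces rotation L₁/(3EI) + L₂/(3EI) = 3.833/EI.
Compatibility: M_B·(L₁+L₂)/(3EI) = θ_0, giving M_B = 81.07 kN·m (hogging).
Span AB, ΣM about A with M_B applied at B: R_B^{AB}·6.5 = 152.4 + 81.07, so R_B^{AB} = 35.92 kN and R_A = 33.5 − 35.92 = -2.423 kN.
Span BC, ΣM about C: R_B^{BC}·5 = 543.8 + 81.07, so R_B^{BC} = 125 kN and R_C = 217.5 − 125 = 92.54 kN.
R_B = 35.92 + 125 = 160.9 kN.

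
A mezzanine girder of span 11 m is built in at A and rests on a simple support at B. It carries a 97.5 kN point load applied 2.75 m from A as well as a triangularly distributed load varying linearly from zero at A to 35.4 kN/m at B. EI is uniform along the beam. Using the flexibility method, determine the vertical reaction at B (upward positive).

Release the roller at B. Primary structure: cantilever fixed at A.
Downward deflection at the released point B due to the loads:
  point load 97.5 at a = 2.75: Pa²(3L − a)/(6EI) = 3717/EI
  triangular load, peak 35.4 at the free end: 11w₀L⁴/(120EI) = 47510/EI
  δ_0 = 51227/EI
Tip deflection under a unit load at B: L³/(3EI) = 443.7/EI.
Compatibility at B: δ_0 − R_B·δ_{BB} = 0, so R_B = 51227/443.7 = 115.5 kN.

R_B = 115.5 kN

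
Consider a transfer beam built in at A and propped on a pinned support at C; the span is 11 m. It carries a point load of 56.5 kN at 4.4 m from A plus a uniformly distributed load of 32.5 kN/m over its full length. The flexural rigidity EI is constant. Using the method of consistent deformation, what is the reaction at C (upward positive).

Choose R_C as the redundant. The primary structure is the cantilever fixed at A.
Primary-structure tip deflection at C by superposition:
  point load 56.5 at a = 4.4: Pa²(3L − a)/(6EI) = 5214/EI
  UDL 32.5: wL⁴/(8EI) = 59479/EI
  δ_0 = 64693/EI
Flexibility coefficient — unit upward force at C: δ_{CC} = L³/(3EI) = 443.7/EI.
The prop prevents deflection at C: R_C = δ_0/δ_{CC} = 64693/443.7 = 145.8 kN.

R_C = 145.8 kN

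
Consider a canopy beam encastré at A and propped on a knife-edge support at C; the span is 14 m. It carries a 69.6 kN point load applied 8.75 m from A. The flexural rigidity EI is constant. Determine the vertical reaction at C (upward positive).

Choose R_C as the redundant. The primary structure is the cantilever fixed at A.
Downward deflection at the released point C due to the loads:
  point load 69.6 at a = 8.75: Pa²(3L − a)/(6EI) = 29530/EI
Flexibility coefficient — unit upward force at C: δ_{CC} = L³/(3EI) = 914.7/EI.
The prop prevents deflection at C: R_C = δ_0/δ_{CC} = 29530/914.7 = 32.29 kN.

R_C = 32.29 kN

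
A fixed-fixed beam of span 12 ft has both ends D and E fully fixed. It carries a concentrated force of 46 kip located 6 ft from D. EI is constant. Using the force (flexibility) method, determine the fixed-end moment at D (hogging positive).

M_D = 69 kip·ft

Take the two fixed-end moments M_D, M_E as redundants; the released structure is the simple span DE.
On the primary (simply-supported) span, the end slopes from the loading are:
  at D: point load 46 at a = 6: Pab(L + b)/(6LEI) = 414/EI
  at E: point load 46 at a = 6: Pab(L + a)/(6LEI) = 414/EI
  θ_D0 = 414/EI,  θ_E0 = 414/EI
Flexibility coefficients: a unit moment at one end gives L/(3EI) there and L/(6EI) at the far end, so f₁₁ = f₂₂ = 4/EI and f₁₂ = f₂₁ = 2/EI.
Compatibility — zero rotation at each built-in end:
  4 M_D + 2 M_E = 414
  2 M_D + 4 M_E = 414
Solving the pair gives M_D = 69 kip·ft and M_E = 69 kip·ft (hogging).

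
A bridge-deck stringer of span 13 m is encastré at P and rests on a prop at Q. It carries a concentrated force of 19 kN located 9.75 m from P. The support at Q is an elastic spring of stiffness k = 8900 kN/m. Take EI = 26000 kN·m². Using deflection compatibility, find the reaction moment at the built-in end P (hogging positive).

Release the roller at Q. Primary structure: cantilever fixed at P.
Deflection at Q on the released cantilever, summing each load's contribution:
  point load 19 at a = 9.75: Pa²(3L − a)/(6EI) = 8805/EI
Flexibility coefficient — unit upward force at Q: δ_{QQ} = L³/(3EI) = 732.3/EI.
With EI = 26000 kN·m²: δ_0 = 0.33866 m and δ_{QQ} = 0.028167 m/kN.
Compatibility — the spring shortens by R_Q/k under the reaction it provides: δ_0 − R_Q·δ_{QQ} = R_Q/k. With 1/k = 0.000112 m/kN, R_Q = δ_0 / (δ_{QQ} + 1/k) = 0.33866 / (0.028167 + 0.000112) = 11.98 kN.
Moment equilibrium about P: M_P = Σ(load moments about P) − R_Q·L = 185.2 − 11.98×13 = 29.57 kN·m.

M_P = 29.57 kN·m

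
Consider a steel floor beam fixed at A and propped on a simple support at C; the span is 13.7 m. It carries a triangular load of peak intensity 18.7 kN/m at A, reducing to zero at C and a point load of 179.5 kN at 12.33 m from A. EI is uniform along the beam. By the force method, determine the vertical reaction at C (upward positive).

Take the reaction at C as the redundant and release it; the primary structure is a cantilever fixed at A.
Free-end deflection of the primary structure under the applied loading (downward +):
  triangular load, peak 18.7 at the fixed end: w₀L⁴/(30EI) = 21958/EI
  point load 179.5 at a = 12.33: Pa²(3L − a)/(6EI) = 130852/EI
  δ_0 = 152810/EI
Flexibility coefficient — unit upward force at C: δ_{CC} = L³/(3EI) = 857.1/EI.
The prop prevents deflection at C: R_C = δ_0/δ_{CC} = 152810/857.1 = 178.3 kN.

R_C = 178.3 kN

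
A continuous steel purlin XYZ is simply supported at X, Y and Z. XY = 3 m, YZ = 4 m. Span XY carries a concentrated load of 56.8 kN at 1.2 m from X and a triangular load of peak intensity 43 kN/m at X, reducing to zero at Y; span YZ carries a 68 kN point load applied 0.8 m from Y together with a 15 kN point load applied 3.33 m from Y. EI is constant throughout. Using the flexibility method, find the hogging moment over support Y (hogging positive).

M_Y = 47.12 kN·m

Insert a hinge at Y; M_Y is the redundant, and each span becomes simply supported.
End slopes at the hinge Y, treating each span as simply supported:
  span XY: point load 56.8 at a = 1.2: Pab(L + a)/(6LEI) = 28.63/EI
  span XY: triangular load, peak 43: 7w₀L³/(360EI) = 22.57/EI
  span YZ: point load 68 at a = 0.8: Pab(L + b)/(6LEI) = 52.22/EI
  span YZ: point load 15 at a = 3.33: Pab(L + b)/(6LEI) = 6.512/EI
  relative rotation θ_0 = (51.2 + 58.74)/EI = 109.9/EI
A unit hogging moment at Y produces rotation L₁/(3EI) + L₂/(3EI) = 2.333/EI.
Compatibility: M_Y·(L₁+L₂)/(3EI) = θ_0, giving M_Y = 47.12 kN·m (hogging).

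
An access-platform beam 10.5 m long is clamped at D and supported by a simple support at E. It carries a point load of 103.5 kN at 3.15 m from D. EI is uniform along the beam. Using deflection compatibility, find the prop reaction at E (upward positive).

R_E = 12.58 kN

Remove the prop at E; the released (primary) structure is a cantilever built in at D.
Primary-structure tip deflection at E by superposition:
  point load 103.5 at a = 3.15: Pa²(3L − a)/(6EI) = 4852/EI
Tip deflection under a unit load at E: L³/(3EI) = 385.9/EI.
The prop prevents deflection at E: R_E = δ_0/δ_{EE} = 4852/385.9 = 12.58 kN.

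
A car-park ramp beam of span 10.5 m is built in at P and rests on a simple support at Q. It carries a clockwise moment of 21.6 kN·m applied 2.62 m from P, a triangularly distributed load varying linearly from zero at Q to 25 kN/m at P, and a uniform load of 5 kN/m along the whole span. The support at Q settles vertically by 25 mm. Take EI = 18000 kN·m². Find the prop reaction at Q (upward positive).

R_Q = 46.12 kN

Remove the prop at Q; the released (primary) structure is a cantilever built in at P.
Downward deflection at the released point Q due to the loads:
  clockwise couple 21.6 at a = 2.62: M₀a(2L − a)/(2EI) = 520.1/EI
  triangular load, peak 25 at the fixed end: w₀L⁴/(30EI) = 10129/EI
  UDL 5: wL⁴/(8EI) = 7597/EI
  δ_0 = 18246/EI
Tip deflection under a unit load at Q: L³/(3EI) = 385.9/EI.
With EI = 18000 kN·m²: δ_0 = 1.0137 m and δ_{QQ} = 0.021438 m/kN.
Compatibility — the beam at Q must follow the support down by 0.025 m: δ_0 − R_Q·δ_{QQ} = 0.025, so R_Q = (1.0137 − 0.025)/0.021438 = 46.12 kN.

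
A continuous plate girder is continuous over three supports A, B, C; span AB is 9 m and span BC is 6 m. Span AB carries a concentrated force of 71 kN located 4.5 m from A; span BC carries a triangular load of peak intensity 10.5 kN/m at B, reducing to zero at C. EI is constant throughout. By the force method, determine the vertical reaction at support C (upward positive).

R_C = -3.161 kN

Insert a hinge at B; M_B is the redundant, and each span becomes simply supported.
End slopes at the hinge B, treating each span as simply supported:
  span AB: point load 71 at a = 4.5: Pab(L + a)/(6LEI) = 359.4/EI
  span BC: triangular load, peak 10.5: w₀L³/(45EI) = 50.4/EI
  relative rotation θ_0 = (359.4 + 50.4)/EI = 409.8/EI
A unit hogging moment at B produces rotation L₁/(3EI) + L₂/(3EI) = 5/EI.
Compatibility: M_B·(L₁+L₂)/(3EI) = θ_0, giving M_B = 81.97 kN·m (hogging).
Span BC, ΣM about C: R_B^{BC}·6 = 126 + 81.97, so R_B^{BC} = 34.66 kN and R_C = 31.5 − 34.66 = -3.161 kN.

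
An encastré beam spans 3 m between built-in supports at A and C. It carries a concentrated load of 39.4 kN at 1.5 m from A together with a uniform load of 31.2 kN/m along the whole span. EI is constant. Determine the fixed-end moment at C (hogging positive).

Take the two fixed-end moments M_A, M_C as redundants; the released structure is the simple span AC.
Simple-span end rotations at A and C under the given loads:
  at A: point load 39.4 at a = 1.5: Pab(L + b)/(6LEI) = 22.16/EI
  at C: point load 39.4 at a = 1.5: Pab(L + a)/(6LEI) = 22.16/EI
  at A: UDL 31.2: wL³/(24EI) = 35.1/EI
  at C: UDL 31.2: wL³/(24EI) = 35.1/EI
  θ_A0 = 57.26/EI,  θ_C0 = 57.26/EI
Flexibility coefficients: a unit moment at one end gives L/(3EI) there and L/(6EI) at the far end, so f₁₁ = f₂₂ = 1/EI and f₁₂ = f₂₁ = 0.5/EI.
Compatibility — zero rotation at each built-in end:
  1 M_A + 0.5 M_C = 57.26
  0.5 M_A + 1 M_C = 57.26
Solving the pair gives M_A = 38.17 kN·m and M_C = 38.17 kN·m (hogging).

M_C = 38.17 kN·m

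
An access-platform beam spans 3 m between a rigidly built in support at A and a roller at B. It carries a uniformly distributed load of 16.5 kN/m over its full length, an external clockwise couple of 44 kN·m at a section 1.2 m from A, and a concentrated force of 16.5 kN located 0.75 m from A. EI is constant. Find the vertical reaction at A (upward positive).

R_A = 31.94 kN

Choose R_B as the redundant. The primary structure is the cantilever fixed at A.
Free-end deflection of the primary structure under the applied loading (downward +):
  UDL 16.5: wL⁴/(8EI) = 167.1/EI
  clockwise couple 44 at a = 1.2: M₀a(2L − a)/(2EI) = 126.7/EI
  point load 16.5 at a = 0.75: Pa²(3L − a)/(6EI) = 12.76/EI
  δ_0 = 306.5/EI
Tip deflection under a unit load at B: L³/(3EI) = 9/EI.
The prop prevents deflection at B: R_B = δ_0/δ_{BB} = 306.5/9 = 34.06 kN.
Vertical equilibrium: R_A = ΣP − R_B = 66 − 34.06 = 31.94 kN.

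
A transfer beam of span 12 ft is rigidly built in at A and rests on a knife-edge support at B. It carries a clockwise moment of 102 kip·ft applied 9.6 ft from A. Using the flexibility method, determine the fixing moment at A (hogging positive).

Release the roller at B. Primary structure: cantilever fixed at A.
Downward deflection at the released point B due to the loads:
  clockwise couple 102 at a = 9.6: M₀a(2L − a)/(2EI) = 7050/EI
Tip deflection under a unit load at B: L³/(3EI) = 576/EI.
The prop prevents deflection at B: R_B = δ_0/δ_{BB} = 7050/576 = 12.24 kip.
Moment equilibrium about A: M_A = Σ(load moments about A) − R_B·L = 102 − 12.24×12 = -44.88 kip·ft.

M_A = -44.88 kip·ft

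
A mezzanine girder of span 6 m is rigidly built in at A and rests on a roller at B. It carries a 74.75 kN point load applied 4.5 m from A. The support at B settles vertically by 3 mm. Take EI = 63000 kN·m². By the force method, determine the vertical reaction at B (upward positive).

Take the reaction at B as the redundant and release it; the primary structure is a cantilever fixed at A.
Deflection at B on the released cantilever, summing each load's contribution:
  point load 74.75 at a = 4.5: Pa²(3L − a)/(6EI) = 3406/EI
Flexibility coefficient — unit upward force at B: δ_{BB} = L³/(3EI) = 72/EI.
With EI = 63000 kN·m²: δ_0 = 0.05406 m and δ_{BB} = 0.001143 m/kN.
Compatibility — the beam at B must follow the support down by 0.003 m: δ_0 − R_B·δ_{BB} = 0.003, so R_B = (0.05406 − 0.003)/0.001143 = 44.68 kN.

R_B = 44.68 kN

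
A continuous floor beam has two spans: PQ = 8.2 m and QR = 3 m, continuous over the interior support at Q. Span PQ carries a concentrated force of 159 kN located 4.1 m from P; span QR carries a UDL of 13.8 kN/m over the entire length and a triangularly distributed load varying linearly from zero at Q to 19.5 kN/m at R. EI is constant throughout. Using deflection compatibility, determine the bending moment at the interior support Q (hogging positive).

M_Q = 185.9 kN·m

Release continuity at Q by inserting a hinge; the redundant is the internal moment M_Q. The primary structure is two simply-supported spans PQ and QR.
End slopes at the hinge Q, treating each span as simply supported:
  span PQ: point load 159 at a = 4.1: Pab(L + a)/(6LEI) = 668.2/EI
  span QR: UDL 13.8: wL³/(24EI) = 15.53/EI
  span QR: triangular load, peak 19.5: 7w₀L³/(360EI) = 10.24/EI
  relative rotation θ_0 = (668.2 + 25.76)/EI = 694/EI
A unit hogging moment at Q produces rotation L₁/(3EI) + L₂/(3EI) = 3.733/EI.
Slope continuity at Q: θ_0 = M_Q·3.733/EI, so M_Q = 694/3.733 = 185.9 kN·m (hogging).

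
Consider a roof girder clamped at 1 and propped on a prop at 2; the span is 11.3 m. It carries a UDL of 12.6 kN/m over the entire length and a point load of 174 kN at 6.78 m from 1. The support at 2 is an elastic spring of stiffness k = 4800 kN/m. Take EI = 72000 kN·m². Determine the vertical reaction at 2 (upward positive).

R_2 = 124.7 kN

Remove the prop at 2; the released (primary) structure is a cantilever built in at 1.
Free-end deflection of the primary structure under the applied loading (downward +):
  UDL 12.6: wL⁴/(8EI) = 25680/EI
  point load 174 at a = 6.78: Pa²(3L − a)/(6EI) = 36153/EI
  δ_0 = 61833/EI
Flexibility coefficient — unit upward force at 2: δ_{22} = L³/(3EI) = 481/EI.
With EI = 72000 kN·m²: δ_0 = 0.85879 m and δ_{22} = 0.00668 m/kN.
Compatibility — the spring shortens by R_2/k under the reaction it provides: δ_0 − R_2·δ_{22} = R_2/k. With 1/k = 0.000208 m/kN, R_2 = δ_0 / (δ_{22} + 1/k) = 0.85879 / (0.00668 + 0.000208) = 124.7 kN.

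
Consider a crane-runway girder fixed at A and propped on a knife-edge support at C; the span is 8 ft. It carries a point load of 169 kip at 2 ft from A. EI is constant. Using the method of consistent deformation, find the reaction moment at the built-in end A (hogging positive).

M_A = 221.8 kip·ft

Release the roller at C. Primary structure: cantilever fixed at A.
Primary-structure tip deflection at C by superposition:
  point load 169 at a = 2: Pa²(3L − a)/(6EI) = 2479/EI
Tip deflection under a unit load at C: L³/(3EI) = 170.7/EI.
The prop prevents deflection at C: R_C = δ_0/δ_{CC} = 2479/170.7 = 14.52 kip.
Moment equilibrium about A: M_A = Σ(load moments about A) − R_C·L = 338 − 14.52×8 = 221.8 kip·ft.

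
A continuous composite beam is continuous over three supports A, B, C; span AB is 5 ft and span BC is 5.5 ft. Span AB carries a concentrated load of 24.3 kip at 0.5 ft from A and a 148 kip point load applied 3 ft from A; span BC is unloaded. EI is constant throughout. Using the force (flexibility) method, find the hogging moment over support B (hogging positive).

M_B = 70.52 kip·ft

Take M_B as the redundant. Released structure: two simple spans AB and BC with a hinge at B.
Discontinuity in slope at B on the released structure — sum the simple-span end rotations:
  span AB: point load 24.3 at a = 0.5: Pab(L + a)/(6LEI) = 10.02/EI
  span AB: point load 148 at a = 3: Pab(L + a)/(6LEI) = 236.8/EI
  relative rotation θ_0 = (246.8 + 0)/EI = 246.8/EI
A unit hogging moment at B produces rotation L₁/(3EI) + L₂/(3EI) = 3.5/EI.
Slope continuity at B: θ_0 = M_B·3.5/EI, so M_B = 246.8/3.5 = 70.52 kip·ft (hogging).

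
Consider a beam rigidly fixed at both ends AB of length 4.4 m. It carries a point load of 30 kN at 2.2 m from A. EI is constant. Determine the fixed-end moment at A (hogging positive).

M_A = 16.5 kN·m

Take the two fixed-end moments M_A, M_B as redundants; the released structure is the simple span AB.
End rotations of the released simple span under the applied load (×1/EI):
  at A: point load 30 at a = 2.2: Pab(L + b)/(6LEI) = 36.3/EI
  at B: point load 30 at a = 2.2: Pab(L + a)/(6LEI) = 36.3/EI
  θ_A0 = 36.3/EI,  θ_B0 = 36.3/EI
Flexibility coefficients: a unit moment at one end gives L/(3EI) there and L/(6EI) at the far end, so f₁₁ = f₂₂ = 1.467/EI and f₁₂ = f₂₁ = 0.7333/EI.
Compatibility — zero rotation at each built-in end:
  1.467 M_A + 0.7333 M_B = 36.3
  0.7333 M_A + 1.467 M_B = 36.3
Solving the pair gives M_A = 16.5 kN·m and M_B = 16.5 kN·m (hogging).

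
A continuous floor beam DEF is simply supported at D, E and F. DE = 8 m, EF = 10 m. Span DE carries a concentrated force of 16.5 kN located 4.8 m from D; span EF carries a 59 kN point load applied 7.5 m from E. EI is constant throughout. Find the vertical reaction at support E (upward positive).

Release continuity at E by inserting a hinge; the redundant is the internal moment M_E. The primary structure is two simply-supported spans DE and EF.
Rotations at E on the released spans (each span's end-slope, ×1/EI):
  span DE: point load 16.5 at a = 4.8: Pab(L + a)/(6LEI) = 67.58/EI
  span EF: point load 59 at a = 7.5: Pab(L + b)/(6LEI) = 230.5/EI
  relative rotation θ_0 = (67.58 + 230.5)/EI = 298.1/EI
A unit hogging moment at E produces rotation L₁/(3EI) + L₂/(3EI) = 6/EI.
Compatibility: M_E·(L₁+L₂)/(3EI) = θ_0, giving M_E = 49.68 kN·m (hogging).
Span DE, ΣM about D with M_E applied at E: R_E^{DE}·8 = 79.2 + 49.68, so R_E^{DE} = 16.11 kN and R_D = 16.5 − 16.11 = 0.3906 kN.
Span EF, ΣM about F: R_E^{EF}·10 = 147.5 + 49.68, so R_E^{EF} = 19.72 kN and R_F = 59 − 19.72 = 39.28 kN.
R_E = 16.11 + 19.72 = 35.83 kN.

R_E = 35.83 kN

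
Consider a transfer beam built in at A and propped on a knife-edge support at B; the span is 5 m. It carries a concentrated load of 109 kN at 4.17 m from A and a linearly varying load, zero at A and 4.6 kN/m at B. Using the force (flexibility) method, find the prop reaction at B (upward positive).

Release the roller at B. Primary structure: cantilever fixed at A.
Primary-structure tip deflection at B by superposition:
  point load 109 at a = 4.17: Pa²(3L − a)/(6EI) = 3421/EI
  triangular load, peak 4.6 at the free end: 11w₀L⁴/(120EI) = 263.5/EI
  δ_0 = 3685/EI
Tip deflection under a unit load at B: L³/(3EI) = 41.67/EI.
The prop prevents deflection at B: R_B = δ_0/δ_{BB} = 3685/41.67 = 88.43 kN.

R_B = 88.43 kN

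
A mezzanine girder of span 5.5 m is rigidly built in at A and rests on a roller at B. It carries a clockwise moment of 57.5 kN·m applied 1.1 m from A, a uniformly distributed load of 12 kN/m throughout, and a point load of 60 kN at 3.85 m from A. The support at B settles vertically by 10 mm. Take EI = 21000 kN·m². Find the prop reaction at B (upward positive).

R_B = 60.42 kN

Choose R_B as the redundant. The primary structure is the cantilever fixed at A.
Deflection at B on the released cantilever, summing each load's contribution:
  clockwise couple 57.5 at a = 1.1: M₀a(2L − a)/(2EI) = 313.1/EI
  UDL 12: wL⁴/(8EI) = 1373/EI
  point load 60 at a = 3.85: Pa²(3L − a)/(6EI) = 1875/EI
  δ_0 = 3561/EI
Flexibility coefficient — unit upward force at B: δ_{BB} = L³/(3EI) = 55.46/EI.
With EI = 21000 kN·m²: δ_0 = 0.16956 m and δ_{BB} = 0.002641 m/kN.
Compatibility — the beam at B must follow the support down by 0.01 m: δ_0 − R_B·δ_{BB} = 0.01, so R_B = (0.16956 − 0.01)/0.002641 = 60.42 kN.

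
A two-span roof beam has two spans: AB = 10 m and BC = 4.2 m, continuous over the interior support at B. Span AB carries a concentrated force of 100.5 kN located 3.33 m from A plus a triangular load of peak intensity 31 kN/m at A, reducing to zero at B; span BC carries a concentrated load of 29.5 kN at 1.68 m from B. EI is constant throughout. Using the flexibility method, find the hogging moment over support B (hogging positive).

Insert a hinge at B; M_B is the redundant, and each span becomes simply supported.
Rotations at B on the released spans (each span's end-slope, ×1/EI):
  span AB: point load 100.5 at a = 3.33: Pab(L + a)/(6LEI) = 495.9/EI
  span AB: triangular load, peak 31: 7w₀L³/(360EI) = 602.8/EI
  span BC: point load 29.5 at a = 1.68: Pab(L + b)/(6LEI) = 33.3/EI
  relative rotation θ_0 = (1099 + 33.3)/EI = 1132/EI
A unit hogging moment at B produces rotation L₁/(3EI) + L₂/(3EI) = 4.733/EI.
Compatibility: M_B·(L₁+L₂)/(3EI) = θ_0, giving M_B = 239.2 kN·m (hogging).

M_B = 239.2 kN·m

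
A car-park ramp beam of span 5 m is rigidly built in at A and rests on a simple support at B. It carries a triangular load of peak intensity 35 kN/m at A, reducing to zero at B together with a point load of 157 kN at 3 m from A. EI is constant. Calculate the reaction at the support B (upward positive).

Release the roller at B. Primary structure: cantilever fixed at A.
Free-end deflection of the primary structure under the applied loading (downward +):
  triangular load, peak 35 at the fixed end: w₀L⁴/(30EI) = 729.2/EI
  point load 157 at a = 3: Pa²(3L − a)/(6EI) = 2826/EI
  δ_0 = 3555/EI
Tip deflection under a unit load at B: L³/(3EI) = 41.67/EI.
The prop prevents deflection at B: R_B = δ_0/δ_{BB} = 3555/41.67 = 85.32 kN.

R_B = 85.32 kN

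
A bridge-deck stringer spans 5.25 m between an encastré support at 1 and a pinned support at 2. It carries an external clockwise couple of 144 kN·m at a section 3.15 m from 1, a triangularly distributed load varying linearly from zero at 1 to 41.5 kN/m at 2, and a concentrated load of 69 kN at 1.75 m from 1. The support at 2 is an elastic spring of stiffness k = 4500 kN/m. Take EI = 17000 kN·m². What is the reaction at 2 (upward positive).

Remove the prop at 2; the released (primary) structure is a cantilever built in at 1.
Deflection at 2 on the released cantilever, summing each load's contribution:
  clockwise couple 144 at a = 3.15: M₀a(2L − a)/(2EI) = 1667/EI
  triangular load, peak 41.5 at the free end: 11w₀L⁴/(120EI) = 2890/EI
  point load 69 at a = 1.75: Pa²(3L − a)/(6EI) = 493.1/EI
  δ_0 = 5050/EI
Tip deflection under a unit load at 2: L³/(3EI) = 48.23/EI.
With EI = 17000 kN·m²: δ_0 = 0.29706 m and δ_{22} = 0.002837 m/kN.
Compatibility — the spring shortens by R_2/k under the reaction it provides: δ_0 − R_2·δ_{22} = R_2/k. With 1/k = 0.000222 m/kN, R_2 = δ_0 / (δ_{22} + 1/k) = 0.29706 / (0.002837 + 0.000222) = 97.09 kN.

R_2 = 97.09 kN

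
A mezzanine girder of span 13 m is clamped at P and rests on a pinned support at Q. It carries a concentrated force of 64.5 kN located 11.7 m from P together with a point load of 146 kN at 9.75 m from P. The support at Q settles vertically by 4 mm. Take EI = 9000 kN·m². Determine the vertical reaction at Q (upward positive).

Remove the prop at Q; the released (primary) structure is a cantilever built in at P.
Downward deflection at the released point Q due to the loads:
  point load 64.5 at a = 11.7: Pa²(3L − a)/(6EI) = 40174/EI
  point load 146 at a = 9.75: Pa²(3L − a)/(6EI) = 67661/EI
  δ_0 = 107835/EI
Flexibility coefficient — unit upward force at Q: δ_{QQ} = L³/(3EI) = 732.3/EI.
With EI = 9000 kN·m²: δ_0 = 11.982 m and δ_{QQ} = 0.08137 m/kN.
Compatibility — the beam at Q must follow the support down by 0.004 m: δ_0 − R_Q·δ_{QQ} = 0.004, so R_Q = (11.982 − 0.004)/0.08137 = 147.2 kN.

R_Q = 147.2 kN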